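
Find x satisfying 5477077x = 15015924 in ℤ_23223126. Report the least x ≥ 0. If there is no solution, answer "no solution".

First find gcd(5477077, 23223126):
23223126 = 4×5477077 + 1314818
5477077 = 4×1314818 + 217805
1314818 = 6×217805 + 7988
217805 = 27×7988 + 2129
7988 = 3×2129 + 1601
2129 = 1×1601 + 528
1601 = 3×528 + 17
528 = 31×17 + 1
17 = 17×1 + 0
gcd = 1, so a unique solution mod 23223126 exists.
Back-substitute for the Bézout coefficients:
1 = 528 − 31·17
1 = −31·1601 + 94·528
1 = 94·2129 − 125·1601
1 = −125·7988 + 469·2129
1 = 469·217805 − 12788·7988
1 = −12788·1314818 + 77197·217805
1 = 77197·5477077 − 321576·1314818
1 = −321576·23223126 + 1363501·5477077
So 5477077·(1363501) ≡ 1 (mod 23223126), giving 5477077⁻¹ ≡ 1363501.
x ≡ 5477077⁻¹·15015924 ≡ 1363501·15015924 ≡ 22814544 (mod 23223126).

22814544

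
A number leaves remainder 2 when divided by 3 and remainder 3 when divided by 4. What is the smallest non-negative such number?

Write x = 2 + 3·k. Then 3·k ≡ 3 − 2 ≡ 1 (mod 4).
Need 3⁻¹ mod 4. Extended Euclid on (4, 3):
4 = 1*3 + 1
3 = 3*1 + 0
Back-substitute:
1 = 4 − 3
3⁻¹ ≡ 3 (mod 4), so k ≡ 3·1 ≡ 3 (mod 4).
x = 2 + 3·3 = 11.

11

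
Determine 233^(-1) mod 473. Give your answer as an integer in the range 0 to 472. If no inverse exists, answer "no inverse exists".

270

Extended Euclidean algorithm:
473 = 2×233 + 7
233 = 33×7 + 2
7 = 3×2 + 1
2 = 2×1 + 0
gcd = 1, so the inverse exists. Back-substitute:
1 = 7 − 3·2
1 = −3·233 + 100·7
1 = 100·473 − 203·233
Hence 233⁻¹ ≡ -203 ≡ 270 (mod 473).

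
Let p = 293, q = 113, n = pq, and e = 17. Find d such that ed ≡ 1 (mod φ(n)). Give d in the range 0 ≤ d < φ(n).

25009

φ(n) = (p−1)(q−1) = 292·112 = 32704.
Need d with 17·d ≡ 1 (mod 32704). Apply the extended Euclidean algorithm:
32704 = 1923*17 + 13
17 = 1*13 + 4
13 = 3*4 + 1
4 = 4*1 + 0
Back-substitute:
1 = 13 − 3·4
1 = −3·17 + 4·13
1 = 4·32704 − 7695·17
So 17·(-7695) ≡ 1 (mod 32704), hence d ≡ -7695 ≡ 25009 (mod 32704).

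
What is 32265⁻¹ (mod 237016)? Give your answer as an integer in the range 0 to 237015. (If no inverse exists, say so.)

69081

Extended Euclidean algorithm:
237016 = 7×32265 + 11161
32265 = 2×11161 + 9943
11161 = 1×9943 + 1218
9943 = 8×1218 + 199
1218 = 6×199 + 24
199 = 8×24 + 7
24 = 3×7 + 3
7 = 2×3 + 1
3 = 3×1 + 0
gcd = 1, so the inverse exists. Back-substitute:
1 = 7 − 2·3
1 = −2·24 + 7·7
1 = 7·199 − 58·24
1 = −58·1218 + 355·199
1 = 355·9943 − 2898·1218
1 = −2898·11161 + 3253·9943
1 = 3253·32265 − 9404·11161
1 = −9404·237016 + 69081·32265
So 32265·69081 ≡ 1 (mod 237016).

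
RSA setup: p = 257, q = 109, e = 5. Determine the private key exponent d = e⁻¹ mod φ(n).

φ(n) = (p−1)(q−1) = 256·108 = 27648.
Need d with 5·d ≡ 1 (mod 27648). Apply the extended Euclidean algorithm:
27648 = 5529×5 + 3
5 = 1×3 + 2
3 = 1×2 + 1
2 = 2×1 + 0
Back-substitute:
1 = 3 − 2
1 = −5 + 2·3
1 = 2·27648 − 11059·5
So 5·(-11059) ≡ 1 (mod 27648), hence d ≡ -11059 ≡ 16589 (mod 27648).

16589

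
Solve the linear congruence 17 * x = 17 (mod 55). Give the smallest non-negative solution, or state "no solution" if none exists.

1

First find gcd(17, 55):
55 = 3×17 + 4
17 = 4×4 + 1
4 = 4×1 + 0
gcd = 1, so a unique solution mod 55 exists.
Back-substitute for the Bézout coefficients:
1 = 17 − 4·4
1 = −4·55 + 13·17
So 17·(13) ≡ 1 (mod 55), giving 17⁻¹ ≡ 13.
x ≡ 17⁻¹·17 ≡ 13·17 ≡ 1 (mod 55).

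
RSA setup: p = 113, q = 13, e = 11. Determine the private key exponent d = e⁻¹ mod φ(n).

611

φ(n) = (p−1)(q−1) = 112·12 = 1344.
Need d with 11·d ≡ 1 (mod 1344). Apply the extended Euclidean algorithm:
1344 = 122×11 + 2
11 = 5×2 + 1
2 = 2×1 + 0
Back-substitute:
1 = 11 − 5·2
1 = −5·1344 + 611·11
So 11·611 ≡ 1 (mod 1344), hence d = 611.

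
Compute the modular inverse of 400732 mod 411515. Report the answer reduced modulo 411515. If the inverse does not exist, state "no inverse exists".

Extended Euclidean algorithm:
411515 = 1×400732 + 10783
400732 = 37×10783 + 1761
10783 = 6×1761 + 217
1761 = 8×217 + 25
217 = 8×25 + 17
25 = 1×17 + 8
17 = 2×8 + 1
8 = 8×1 + 0
gcd = 1, so the inverse exists. Back-substitute:
1 = 17 − 2·8
1 = −2·25 + 3·17
1 = 3·217 − 26·25
1 = −26·1761 + 211·217
1 = 211·10783 − 1292·1761
1 = −1292·400732 + 48015·10783
1 = 48015·411515 − 49307·400732
So 400732·(-49307) ≡ 1 (mod 411515), and -49307 ≡ 362208 (mod 411515).

362208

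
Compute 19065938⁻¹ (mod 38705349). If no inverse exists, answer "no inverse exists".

15525794

Extended Euclidean algorithm:
38705349 = 2*19065938 + 573473
19065938 = 33*573473 + 141329
573473 = 4*141329 + 8157
141329 = 17*8157 + 2660
8157 = 3*2660 + 177
2660 = 15*177 + 5
177 = 35*5 + 2
5 = 2*2 + 1
2 = 2*1 + 0
gcd = 1, so the inverse exists. Back-substitute:
1 = 5 − 2·2
1 = −2·177 + 71·5
1 = 71·2660 − 1067·177
1 = −1067·8157 + 3272·2660
1 = 3272·141329 − 56691·8157
1 = −56691·573473 + 230036·141329
1 = 230036·19065938 − 7647879·573473
1 = −7647879·38705349 + 15525794·19065938
So 19065938·15525794 ≡ 1 (mod 38705349).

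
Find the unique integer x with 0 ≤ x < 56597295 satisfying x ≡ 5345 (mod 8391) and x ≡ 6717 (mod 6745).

Write x = 5345 + 8391·k. Then 8391·k ≡ 6717 − 5345 ≡ 1372 (mod 6745).
Need 8391⁻¹ mod 6745. Extended Euclid on (6745, 1646):
6745 = 4·1646 + 161
1646 = 10·161 + 36
161 = 4·36 + 17
36 = 2·17 + 2
17 = 8·2 + 1
2 = 2·1 + 0
Back-substitute:
1 = 17 − 8·2
1 = −8·36 + 17·17
1 = 17·161 − 76·36
1 = −76·1646 + 777·161
1 = 777·6745 − 3184·1646
8391⁻¹ ≡ 3561 (mod 6745), so k ≡ 3561·1372 ≡ 2312 (mod 6745).
x = 5345 + 8391·2312 = 19405337.

19405337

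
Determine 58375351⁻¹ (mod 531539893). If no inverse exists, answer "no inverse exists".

gcd(531539893, 58375351) by repeated division:
531539893 = 9·58375351 + 6161734
58375351 = 9·6161734 + 2919745
6161734 = 2·2919745 + 322244
2919745 = 9·322244 + 19549
322244 = 16·19549 + 9460
19549 = 2·9460 + 629
9460 = 15·629 + 25
629 = 25·25 + 4
25 = 6·4 + 1
4 = 4·1 + 0
Since gcd(58375351, 531539893) = 1, back-substitute to write 1 as a combination:
1 = 25 − 6·4
1 = −6·629 + 151·25
1 = 151·9460 − 2271·629
1 = −2271·19549 + 4693·9460
1 = 4693·322244 − 77359·19549
1 = −77359·2919745 + 700924·322244
1 = 700924·6161734 − 1479207·2919745
1 = −1479207·58375351 + 14013787·6161734
1 = 14013787·531539893 − 127603290·58375351
Thus 58375351·(-127603290) ≡ 1 (mod 531539893); reducing, -127603290 mod 531539893 = 403936603.

403936603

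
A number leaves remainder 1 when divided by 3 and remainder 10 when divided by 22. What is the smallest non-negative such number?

Write x = 1 + 3·k. Then 3·k ≡ 10 − 1 ≡ 9 (mod 22).
Need 3⁻¹ mod 22. Extended Euclid on (22, 3):
22 = 7*3 + 1
3 = 3*1 + 0
Back-substitute:
1 = 22 − 7·3
3⁻¹ ≡ 15 (mod 22), so k ≡ 15·9 ≡ 3 (mod 22).
x = 1 + 3·3 = 10.

10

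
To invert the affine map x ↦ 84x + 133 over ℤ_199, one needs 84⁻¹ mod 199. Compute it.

Apply the Euclidean algorithm to 199 and 84:
199 = 2·84 + 31
84 = 2·31 + 22
31 = 1·22 + 9
22 = 2·9 + 4
9 = 2·4 + 1
4 = 4·1 + 0
gcd = 1, so the inverse exists. Back-substitute:
1 = 9 − 2·4
1 = −2·22 + 5·9
1 = 5·31 − 7·22
1 = −7·84 + 19·31
1 = 19·199 − 45·84
So 84·(-45) ≡ 1 (mod 199), and -45 ≡ 154 (mod 199).

154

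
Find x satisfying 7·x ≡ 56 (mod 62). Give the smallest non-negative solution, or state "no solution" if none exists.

First find gcd(7, 62):
62 = 8·7 + 6
7 = 1·6 + 1
6 = 6·1 + 0
gcd = 1, so a unique solution mod 62 exists.
Back-substitute for the Bézout coefficients:
1 = 7 − 6
1 = −62 + 9·7
So 7·(9) ≡ 1 (mod 62), giving 7⁻¹ ≡ 9.
x ≡ 7⁻¹·56 ≡ 9·56 ≡ 8 (mod 62).

8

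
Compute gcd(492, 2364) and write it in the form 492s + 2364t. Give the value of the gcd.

12

Apply Euclid's algorithm to 2364 and 492:
2364 = 4·492 + 396
492 = 1·396 + 96
396 = 4·96 + 12
96 = 8·12 + 0
gcd(492, 2364) = 12.
Express as a combination:
12 = 396 − 4·96
12 = −4·492 + 5·396
12 = 5·2364 − 24·492
So 12 = (5)·2364 + (-24)·492.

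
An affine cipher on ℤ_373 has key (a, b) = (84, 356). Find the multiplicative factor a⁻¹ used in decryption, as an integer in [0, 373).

262

Run Euclid on (373, 84):
373 = 4×84 + 37
84 = 2×37 + 10
37 = 3×10 + 7
10 = 1×7 + 3
7 = 2×3 + 1
3 = 3×1 + 0
The gcd is 1. Working backward:
1 = 7 − 2·3
1 = −2·10 + 3·7
1 = 3·37 − 11·10
1 = −11·84 + 25·37
1 = 25·373 − 111·84
Thus 84·(-111) ≡ 1 (mod 373); reducing, -111 mod 373 = 262.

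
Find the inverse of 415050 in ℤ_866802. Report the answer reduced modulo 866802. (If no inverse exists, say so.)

no inverse exists

Compute gcd(415050, 866802):
866802 = 2·415050 + 36702
415050 = 11·36702 + 11328
36702 = 3·11328 + 2718
11328 = 4·2718 + 456
2718 = 5·456 + 438
456 = 1·438 + 18
438 = 24·18 + 6
18 = 3·6 + 0
gcd(415050, 866802) = 6 ≠ 1, so 415050 has no multiplicative inverse modulo 866802.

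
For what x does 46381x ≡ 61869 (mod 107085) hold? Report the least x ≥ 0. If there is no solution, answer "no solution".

First find gcd(46381, 107085):
107085 = 2·46381 + 14323
46381 = 3·14323 + 3412
14323 = 4·3412 + 675
3412 = 5·675 + 37
675 = 18·37 + 9
37 = 4·9 + 1
9 = 9·1 + 0
gcd = 1, so a unique solution mod 107085 exists.
Back-substitute for the Bézout coefficients:
1 = 37 − 4·9
1 = −4·675 + 73·37
1 = 73·3412 − 369·675
1 = −369·14323 + 1549·3412
1 = 1549·46381 − 5016·14323
1 = −5016·107085 + 11581·46381
So 46381·(11581) ≡ 1 (mod 107085), giving 46381⁻¹ ≡ 11581.
x ≡ 46381⁻¹·61869 ≡ 11581·61869 ≡ 106239 (mod 107085).

106239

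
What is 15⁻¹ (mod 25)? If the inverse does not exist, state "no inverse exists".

Euclidean algorithm on 25, 15:
25 = 1*15 + 10
15 = 1*10 + 5
10 = 2*5 + 0
The gcd is 5, not 1, hence no inverse exists.

no inverse exists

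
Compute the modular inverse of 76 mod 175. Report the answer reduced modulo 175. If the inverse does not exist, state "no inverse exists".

Apply the Euclidean algorithm to 175 and 76:
175 = 2*76 + 23
76 = 3*23 + 7
23 = 3*7 + 2
7 = 3*2 + 1
2 = 2*1 + 0
Since gcd(76, 175) = 1, back-substitute to write 1 as a combination:
1 = 7 − 3·2
1 = −3·23 + 10·7
1 = 10·76 − 33·23
1 = −33·175 + 76·76
So 76·76 ≡ 1 (mod 175).

76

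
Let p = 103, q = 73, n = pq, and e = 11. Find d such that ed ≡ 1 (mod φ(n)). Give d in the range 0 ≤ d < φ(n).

φ(n) = (p−1)(q−1) = 102·72 = 7344.
Need d with 11·d ≡ 1 (mod 7344). Apply the extended Euclidean algorithm:
7344 = 667*11 + 7
11 = 1*7 + 4
7 = 1*4 + 3
4 = 1*3 + 1
3 = 3*1 + 0
Back-substitute:
1 = 4 − 3
1 = −7 + 2·4
1 = 2·11 − 3·7
1 = −3·7344 + 2003·11
So 11·2003 ≡ 1 (mod 7344), hence d = 2003.

2003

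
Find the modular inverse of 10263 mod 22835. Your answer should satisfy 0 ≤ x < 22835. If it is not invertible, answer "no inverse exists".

gcd(22835, 10263) by repeated division:
22835 = 2·10263 + 2309
10263 = 4·2309 + 1027
2309 = 2·1027 + 255
1027 = 4·255 + 7
255 = 36·7 + 3
7 = 2·3 + 1
3 = 3·1 + 0
gcd = 1, so the inverse exists. Back-substitute:
1 = 7 − 2·3
1 = −2·255 + 73·7
1 = 73·1027 − 294·255
1 = −294·2309 + 661·1027
1 = 661·10263 − 2938·2309
1 = −2938·22835 + 6537·10263
So 10263·6537 ≡ 1 (mod 22835).

6537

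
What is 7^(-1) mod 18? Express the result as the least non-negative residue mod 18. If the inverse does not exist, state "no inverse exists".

Apply the Euclidean algorithm to 18 and 7:
18 = 2·7 + 4
7 = 1·4 + 3
4 = 1·3 + 1
3 = 3·1 + 0
The gcd is 1. Working backward:
1 = 4 − 3
1 = −7 + 2·4
1 = 2·18 − 5·7
Thus 7·(-5) ≡ 1 (mod 18); reducing, -5 mod 18 = 13.

13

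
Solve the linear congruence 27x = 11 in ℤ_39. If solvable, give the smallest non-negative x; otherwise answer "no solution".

gcd(27, 39):
39 = 1*27 + 12
27 = 2*12 + 3
12 = 4*3 + 0
gcd = 3, but 3 ∤ 11, so the congruence has no solution.

no solution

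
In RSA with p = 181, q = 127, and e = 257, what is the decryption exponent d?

φ(n) = (p−1)(q−1) = 180·126 = 22680.
Need d with 257·d ≡ 1 (mod 22680). Apply the extended Euclidean algorithm:
22680 = 88*257 + 64
257 = 4*64 + 1
64 = 64*1 + 0
Back-substitute:
1 = 257 − 4·64
1 = −4·22680 + 353·257
So 257·353 ≡ 1 (mod 22680), hence d = 353.

353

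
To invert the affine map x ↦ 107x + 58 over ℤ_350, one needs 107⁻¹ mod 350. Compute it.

Run Euclid on (350, 107):
350 = 3×107 + 29
107 = 3×29 + 20
29 = 1×20 + 9
20 = 2×9 + 2
9 = 4×2 + 1
2 = 2×1 + 0
Since gcd(107, 350) = 1, back-substitute to write 1 as a combination:
1 = 9 − 4·2
1 = −4·20 + 9·9
1 = 9·29 − 13·20
1 = −13·107 + 48·29
1 = 48·350 − 157·107
So 107·(-157) ≡ 1 (mod 350), and -157 ≡ 193 (mod 350).

193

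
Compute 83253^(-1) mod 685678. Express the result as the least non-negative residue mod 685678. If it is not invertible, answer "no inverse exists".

601983

gcd(685678, 83253) by repeated division:
685678 = 8*83253 + 19654
83253 = 4*19654 + 4637
19654 = 4*4637 + 1106
4637 = 4*1106 + 213
1106 = 5*213 + 41
213 = 5*41 + 8
41 = 5*8 + 1
8 = 8*1 + 0
gcd = 1, so the inverse exists. Back-substitute:
1 = 41 − 5·8
1 = −5·213 + 26·41
1 = 26·1106 − 135·213
1 = −135·4637 + 566·1106
1 = 566·19654 − 2399·4637
1 = −2399·83253 + 10162·19654
1 = 10162·685678 − 83695·83253
Thus 83253·(-83695) ≡ 1 (mod 685678); reducing, -83695 mod 685678 = 601983.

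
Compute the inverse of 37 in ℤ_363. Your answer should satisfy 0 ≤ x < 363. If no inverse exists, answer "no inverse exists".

Extended Euclidean algorithm:
363 = 9×37 + 30
37 = 1×30 + 7
30 = 4×7 + 2
7 = 3×2 + 1
2 = 2×1 + 0
Since gcd(37, 363) = 1, back-substitute to write 1 as a combination:
1 = 7 − 3·2
1 = −3·30 + 13·7
1 = 13·37 − 16·30
1 = −16·363 + 157·37
So 37·157 ≡ 1 (mod 363).

157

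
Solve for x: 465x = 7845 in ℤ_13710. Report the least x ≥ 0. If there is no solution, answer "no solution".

695

First find gcd(465, 13710):
13710 = 29×465 + 225
465 = 2×225 + 15
225 = 15×15 + 0
gcd = 15 and 15 | 7845, so solutions exist. Divide through by 15: 31x ≡ 523 (mod 914).
Now find 31⁻¹ mod 914:
914 = 29×31 + 15
31 = 2×15 + 1
15 = 15×1 + 0
Back-substitute:
1 = 31 − 2·15
1 = −2·914 + 59·31
So 31⁻¹ ≡ 59 (mod 914).
Then x ≡ 59·523 ≡ 695 (mod 914); the smallest non-negative solution is x = 695.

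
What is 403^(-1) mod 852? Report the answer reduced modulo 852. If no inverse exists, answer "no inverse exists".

463

Run Euclid on (852, 403):
852 = 2·403 + 46
403 = 8·46 + 35
46 = 1·35 + 11
35 = 3·11 + 2
11 = 5·2 + 1
2 = 2·1 + 0
Since gcd(403, 852) = 1, back-substitute to write 1 as a combination:
1 = 11 − 5·2
1 = −5·35 + 16·11
1 = 16·46 − 21·35
1 = −21·403 + 184·46
1 = 184·852 − 389·403
Thus 403·(-389) ≡ 1 (mod 852); reducing, -389 mod 852 = 463.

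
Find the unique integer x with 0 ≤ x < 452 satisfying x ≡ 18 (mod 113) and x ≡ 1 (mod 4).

Write x = 18 + 113·k. Then 113·k ≡ 1 − 18 ≡ 3 (mod 4).
Need 113⁻¹ mod 4. Extended Euclid on (4, 1):
4 = 4×1 + 0
113⁻¹ ≡ 1 (mod 4), so k ≡ 1·3 ≡ 3 (mod 4).
x = 18 + 113·3 = 357.

357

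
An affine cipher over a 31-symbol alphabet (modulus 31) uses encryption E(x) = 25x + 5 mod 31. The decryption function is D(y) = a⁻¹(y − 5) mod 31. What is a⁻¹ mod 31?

Run Euclid on (31, 25):
31 = 1·25 + 6
25 = 4·6 + 1
6 = 6·1 + 0
Since gcd(25, 31) = 1, back-substitute to write 1 as a combination:
1 = 25 − 4·6
1 = −4·31 + 5·25
So 25·5 ≡ 1 (mod 31).

5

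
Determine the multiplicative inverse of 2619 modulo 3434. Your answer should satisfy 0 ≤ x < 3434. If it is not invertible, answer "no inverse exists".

375

Extended Euclidean algorithm:
3434 = 1×2619 + 815
2619 = 3×815 + 174
815 = 4×174 + 119
174 = 1×119 + 55
119 = 2×55 + 9
55 = 6×9 + 1
9 = 9×1 + 0
Since gcd(2619, 3434) = 1, back-substitute to write 1 as a combination:
1 = 55 − 6·9
1 = −6·119 + 13·55
1 = 13·174 − 19·119
1 = −19·815 + 89·174
1 = 89·2619 − 286·815
1 = −286·3434 + 375·2619
So 2619·375 ≡ 1 (mod 3434).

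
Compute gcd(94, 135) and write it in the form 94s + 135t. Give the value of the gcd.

1

Euclidean algorithm:
135 = 1×94 + 41
94 = 2×41 + 12
41 = 3×12 + 5
12 = 2×5 + 2
5 = 2×2 + 1
2 = 2×1 + 0
gcd(94, 135) = 1.
Working backward:
1 = 5 − 2·2
1 = −2·12 + 5·5
1 = 5·41 − 17·12
1 = −17·94 + 39·41
1 = 39·135 − 56·94
So 1 = (39)·135 + (-56)·94.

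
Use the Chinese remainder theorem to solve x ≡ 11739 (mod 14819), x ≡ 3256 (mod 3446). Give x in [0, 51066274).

Write x = 11739 + 14819·k. Then 14819·k ≡ 3256 − 11739 ≡ 1855 (mod 3446).
Need 14819⁻¹ mod 3446. Extended Euclid on (3446, 1035):
3446 = 3*1035 + 341
1035 = 3*341 + 12
341 = 28*12 + 5
12 = 2*5 + 2
5 = 2*2 + 1
2 = 2*1 + 0
Back-substitute:
1 = 5 − 2·2
1 = −2·12 + 5·5
1 = 5·341 − 142·12
1 = −142·1035 + 431·341
1 = 431·3446 − 1435·1035
14819⁻¹ ≡ 2011 (mod 3446), so k ≡ 2011·1855 ≡ 1833 (mod 3446).
x = 11739 + 14819·1833 = 27174966.

27174966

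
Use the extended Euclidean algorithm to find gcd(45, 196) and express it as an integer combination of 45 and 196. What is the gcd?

Apply Euclid's algorithm to 196 and 45:
196 = 4·45 + 16
45 = 2·16 + 13
16 = 1·13 + 3
13 = 4·3 + 1
3 = 3·1 + 0
gcd(45, 196) = 1.
Back-substituting:
1 = 13 − 4·3
1 = −4·16 + 5·13
1 = 5·45 − 14·16
1 = −14·196 + 61·45
So 1 = (-14)·196 + (61)·45.

1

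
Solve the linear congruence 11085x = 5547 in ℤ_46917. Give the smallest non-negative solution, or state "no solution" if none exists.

First find gcd(11085, 46917):
46917 = 4×11085 + 2577
11085 = 4×2577 + 777
2577 = 3×777 + 246
777 = 3×246 + 39
246 = 6×39 + 12
39 = 3×12 + 3
12 = 4×3 + 0
gcd = 3 and 3 | 5547, so solutions exist. Divide through by 3: 3695x ≡ 1849 (mod 15639).
Now find 3695⁻¹ mod 15639:
15639 = 4·3695 + 859
3695 = 4·859 + 259
859 = 3·259 + 82
259 = 3·82 + 13
82 = 6·13 + 4
13 = 3·4 + 1
4 = 4·1 + 0
Back-substitute:
1 = 13 − 3·4
1 = −3·82 + 19·13
1 = 19·259 − 60·82
1 = −60·859 + 199·259
1 = 199·3695 − 856·859
1 = −856·15639 + 3623·3695
So 3695⁻¹ ≡ 3623 (mod 15639).
Then x ≡ 3623·1849 ≡ 5435 (mod 15639); the smallest non-negative solution is x = 5435.

5435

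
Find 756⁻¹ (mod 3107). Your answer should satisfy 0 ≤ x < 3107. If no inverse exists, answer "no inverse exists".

Apply the Euclidean algorithm to 3107 and 756:
3107 = 4·756 + 83
756 = 9·83 + 9
83 = 9·9 + 2
9 = 4·2 + 1
2 = 2·1 + 0
Since gcd(756, 3107) = 1, back-substitute to write 1 as a combination:
1 = 9 − 4·2
1 = −4·83 + 37·9
1 = 37·756 − 337·83
1 = −337·3107 + 1385·756
So 756·1385 ≡ 1 (mod 3107).

1385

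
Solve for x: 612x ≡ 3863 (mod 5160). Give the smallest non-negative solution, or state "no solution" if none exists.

gcd(612, 5160):
5160 = 8*612 + 264
612 = 2*264 + 84
264 = 3*84 + 12
84 = 7*12 + 0
gcd = 12, but 12 ∤ 3863, so the congruence has no solution.

no solution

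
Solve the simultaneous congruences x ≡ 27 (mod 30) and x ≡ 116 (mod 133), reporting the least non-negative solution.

1047

Write x = 27 + 30·k. Then 30·k ≡ 116 − 27 ≡ 89 (mod 133).
Need 30⁻¹ mod 133. Extended Euclid on (133, 30):
133 = 4·30 + 13
30 = 2·13 + 4
13 = 3·4 + 1
4 = 4·1 + 0
Back-substitute:
1 = 13 − 3·4
1 = −3·30 + 7·13
1 = 7·133 − 31·30
30⁻¹ ≡ 102 (mod 133), so k ≡ 102·89 ≡ 34 (mod 133).
x = 27 + 30·34 = 1047.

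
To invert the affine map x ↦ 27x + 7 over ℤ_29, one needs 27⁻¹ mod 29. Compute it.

Run Euclid on (29, 27):
29 = 1·27 + 2
27 = 13·2 + 1
2 = 2·1 + 0
The gcd is 1. Working backward:
1 = 27 − 13·2
1 = −13·29 + 14·27
So 27·14 ≡ 1 (mod 29).

14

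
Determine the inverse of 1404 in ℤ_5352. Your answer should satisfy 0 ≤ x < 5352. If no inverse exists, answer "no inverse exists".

no inverse exists

Euclidean algorithm on 5352, 1404:
5352 = 3*1404 + 1140
1404 = 1*1140 + 264
1140 = 4*264 + 84
264 = 3*84 + 12
84 = 7*12 + 0
The gcd is 12, not 1, hence no inverse exists.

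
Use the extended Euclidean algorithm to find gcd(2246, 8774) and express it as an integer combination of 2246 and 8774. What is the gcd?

Apply Euclid's algorithm to 8774 and 2246:
8774 = 3*2246 + 2036
2246 = 1*2036 + 210
2036 = 9*210 + 146
210 = 1*146 + 64
146 = 2*64 + 18
64 = 3*18 + 10
18 = 1*10 + 8
10 = 1*8 + 2
8 = 4*2 + 0
gcd(2246, 8774) = 2.
Working backward:
2 = 10 − 8
2 = −18 + 2·10
2 = 2·64 − 7·18
2 = −7·146 + 16·64
2 = 16·210 − 23·146
2 = −23·2036 + 223·210
2 = 223·2246 − 246·2036
2 = −246·8774 + 961·2246
So 2 = (-246)·8774 + (961)·2246.

2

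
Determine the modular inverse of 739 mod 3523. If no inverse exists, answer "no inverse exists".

gcd(3523, 739) by repeated division:
3523 = 4*739 + 567
739 = 1*567 + 172
567 = 3*172 + 51
172 = 3*51 + 19
51 = 2*19 + 13
19 = 1*13 + 6
13 = 2*6 + 1
6 = 6*1 + 0
Since gcd(739, 3523) = 1, back-substitute to write 1 as a combination:
1 = 13 − 2·6
1 = −2·19 + 3·13
1 = 3·51 − 8·19
1 = −8·172 + 27·51
1 = 27·567 − 89·172
1 = −89·739 + 116·567
1 = 116·3523 − 553·739
So 739·(-553) ≡ 1 (mod 3523), and -553 ≡ 2970 (mod 3523).

2970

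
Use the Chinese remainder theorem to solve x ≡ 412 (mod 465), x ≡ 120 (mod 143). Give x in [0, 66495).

Write x = 412 + 465·k. Then 465·k ≡ 120 − 412 ≡ 137 (mod 143).
Need 465⁻¹ mod 143. Extended Euclid on (143, 36):
143 = 3×36 + 35
36 = 1×35 + 1
35 = 35×1 + 0
Back-substitute:
1 = 36 − 35
1 = −143 + 4·36
465⁻¹ ≡ 4 (mod 143), so k ≡ 4·137 ≡ 119 (mod 143).
x = 412 + 465·119 = 55747.

55747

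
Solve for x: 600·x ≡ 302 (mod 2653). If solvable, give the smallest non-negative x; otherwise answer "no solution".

First find gcd(600, 2653):
2653 = 4·600 + 253
600 = 2·253 + 94
253 = 2·94 + 65
94 = 1·65 + 29
65 = 2·29 + 7
29 = 4·7 + 1
7 = 7·1 + 0
gcd = 1, so a unique solution mod 2653 exists.
Back-substitute for the Bézout coefficients:
1 = 29 − 4·7
1 = −4·65 + 9·29
1 = 9·94 − 13·65
1 = −13·253 + 35·94
1 = 35·600 − 83·253
1 = −83·2653 + 367·600
So 600·(367) ≡ 1 (mod 2653), giving 600⁻¹ ≡ 367.
x ≡ 600⁻¹·302 ≡ 367·302 ≡ 2061 (mod 2653).

2061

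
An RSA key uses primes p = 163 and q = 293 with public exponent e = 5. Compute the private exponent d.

φ(n) = (p−1)(q−1) = 162·292 = 47304.
Need d with 5·d ≡ 1 (mod 47304). Apply the extended Euclidean algorithm:
47304 = 9460×5 + 4
5 = 1×4 + 1
4 = 4×1 + 0
Back-substitute:
1 = 5 − 4
1 = −47304 + 9461·5
So 5·9461 ≡ 1 (mod 47304), hence d = 9461.

9461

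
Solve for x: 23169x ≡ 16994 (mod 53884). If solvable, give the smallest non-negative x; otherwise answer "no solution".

First find gcd(23169, 53884):
53884 = 2·23169 + 7546
23169 = 3·7546 + 531
7546 = 14·531 + 112
531 = 4·112 + 83
112 = 1·83 + 29
83 = 2·29 + 25
29 = 1·25 + 4
25 = 6·4 + 1
4 = 4·1 + 0
gcd = 1, so a unique solution mod 53884 exists.
Back-substitute for the Bézout coefficients:
1 = 25 − 6·4
1 = −6·29 + 7·25
1 = 7·83 − 20·29
1 = −20·112 + 27·83
1 = 27·531 − 128·112
1 = −128·7546 + 1819·531
1 = 1819·23169 − 5585·7546
1 = −5585·53884 + 12989·23169
So 23169·(12989) ≡ 1 (mod 53884), giving 23169⁻¹ ≡ 12989.
x ≡ 23169⁻¹·16994 ≡ 12989·16994 ≡ 26202 (mod 53884).

26202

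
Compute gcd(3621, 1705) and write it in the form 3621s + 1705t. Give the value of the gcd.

1

Apply Euclid's algorithm to 3621 and 1705:
3621 = 2·1705 + 211
1705 = 8·211 + 17
211 = 12·17 + 7
17 = 2·7 + 3
7 = 2·3 + 1
3 = 3·1 + 0
gcd(3621, 1705) = 1.
Back-substituting:
1 = 7 − 2·3
1 = −2·17 + 5·7
1 = 5·211 − 62·17
1 = −62·1705 + 501·211
1 = 501·3621 − 1064·1705
So 1 = (501)·3621 + (-1064)·1705.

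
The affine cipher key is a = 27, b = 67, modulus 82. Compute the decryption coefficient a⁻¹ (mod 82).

79

Run Euclid on (82, 27):
82 = 3×27 + 1
27 = 27×1 + 0
The gcd is 1. Working backward:
1 = 82 − 3·27
Thus 27·(-3) ≡ 1 (mod 82); reducing, -3 mod 82 = 79.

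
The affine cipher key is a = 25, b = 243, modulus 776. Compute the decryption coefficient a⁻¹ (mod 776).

745

Run Euclid on (776, 25):
776 = 31*25 + 1
25 = 25*1 + 0
The gcd is 1. Working backward:
1 = 776 − 31·25
So 25·(-31) ≡ 1 (mod 776), and -31 ≡ 745 (mod 776).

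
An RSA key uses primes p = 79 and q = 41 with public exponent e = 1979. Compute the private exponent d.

φ(n) = (p−1)(q−1) = 78·40 = 3120.
Need d with 1979·d ≡ 1 (mod 3120). Apply the extended Euclidean algorithm:
3120 = 1×1979 + 1141
1979 = 1×1141 + 838
1141 = 1×838 + 303
838 = 2×303 + 232
303 = 1×232 + 71
232 = 3×71 + 19
71 = 3×19 + 14
19 = 1×14 + 5
14 = 2×5 + 4
5 = 1×4 + 1
4 = 4×1 + 0
Back-substitute:
1 = 5 − 4
1 = −14 + 3·5
1 = 3·19 − 4·14
1 = −4·71 + 15·19
1 = 15·232 − 49·71
1 = −49·303 + 64·232
1 = 64·838 − 177·303
1 = −177·1141 + 241·838
1 = 241·1979 − 418·1141
1 = −418·3120 + 659·1979
So 1979·659 ≡ 1 (mod 3120), hence d = 659.

659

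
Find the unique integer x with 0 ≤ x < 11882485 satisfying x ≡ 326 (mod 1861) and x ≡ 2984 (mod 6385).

10353069

Write x = 326 + 1861·k. Then 1861·k ≡ 2984 − 326 ≡ 2658 (mod 6385).
Need 1861⁻¹ mod 6385. Extended Euclid on (6385, 1861):
6385 = 3·1861 + 802
1861 = 2·802 + 257
802 = 3·257 + 31
257 = 8·31 + 9
31 = 3·9 + 4
9 = 2·4 + 1
4 = 4·1 + 0
Back-substitute:
1 = 9 − 2·4
1 = −2·31 + 7·9
1 = 7·257 − 58·31
1 = −58·802 + 181·257
1 = 181·1861 − 420·802
1 = −420·6385 + 1441·1861
1861⁻¹ ≡ 1441 (mod 6385), so k ≡ 1441·2658 ≡ 5563 (mod 6385).
x = 326 + 1861·5563 = 10353069.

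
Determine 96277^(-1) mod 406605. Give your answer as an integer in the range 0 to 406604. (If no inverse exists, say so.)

363688

Run Euclid on (406605, 96277):
406605 = 4·96277 + 21497
96277 = 4·21497 + 10289
21497 = 2·10289 + 919
10289 = 11·919 + 180
919 = 5·180 + 19
180 = 9·19 + 9
19 = 2·9 + 1
9 = 9·1 + 0
The gcd is 1. Working backward:
1 = 19 − 2·9
1 = −2·180 + 19·19
1 = 19·919 − 97·180
1 = −97·10289 + 1086·919
1 = 1086·21497 − 2269·10289
1 = −2269·96277 + 10162·21497
1 = 10162·406605 − 42917·96277
Hence 96277⁻¹ ≡ -42917 ≡ 363688 (mod 406605).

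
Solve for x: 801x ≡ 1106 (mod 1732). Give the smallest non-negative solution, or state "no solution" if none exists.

First find gcd(801, 1732):
1732 = 2·801 + 130
801 = 6·130 + 21
130 = 6·21 + 4
21 = 5·4 + 1
4 = 4·1 + 0
gcd = 1, so a unique solution mod 1732 exists.
Back-substitute for the Bézout coefficients:
1 = 21 − 5·4
1 = −5·130 + 31·21
1 = 31·801 − 191·130
1 = −191·1732 + 413·801
So 801·(413) ≡ 1 (mod 1732), giving 801⁻¹ ≡ 413.
x ≡ 801⁻¹·1106 ≡ 413·1106 ≡ 1262 (mod 1732).

1262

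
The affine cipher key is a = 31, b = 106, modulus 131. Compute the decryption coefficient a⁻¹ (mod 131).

93

gcd(131, 31) by repeated division:
131 = 4·31 + 7
31 = 4·7 + 3
7 = 2·3 + 1
3 = 3·1 + 0
gcd = 1, so the inverse exists. Back-substitute:
1 = 7 − 2·3
1 = −2·31 + 9·7
1 = 9·131 − 38·31
So 31·(-38) ≡ 1 (mod 131), and -38 ≡ 93 (mod 131).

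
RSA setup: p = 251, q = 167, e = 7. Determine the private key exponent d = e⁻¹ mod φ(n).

29643

φ(n) = (p−1)(q−1) = 250·166 = 41500.
Need d with 7·d ≡ 1 (mod 41500). Apply the extended Euclidean algorithm:
41500 = 5928×7 + 4
7 = 1×4 + 3
4 = 1×3 + 1
3 = 3×1 + 0
Back-substitute:
1 = 4 − 3
1 = −7 + 2·4
1 = 2·41500 − 11857·7
So 7·(-11857) ≡ 1 (mod 41500), hence d ≡ -11857 ≡ 29643 (mod 41500).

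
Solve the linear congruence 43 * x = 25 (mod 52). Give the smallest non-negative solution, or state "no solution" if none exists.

3

First find gcd(43, 52):
52 = 1·43 + 9
43 = 4·9 + 7
9 = 1·7 + 2
7 = 3·2 + 1
2 = 2·1 + 0
gcd = 1, so a unique solution mod 52 exists.
Back-substitute for the Bézout coefficients:
1 = 7 − 3·2
1 = −3·9 + 4·7
1 = 4·43 − 19·9
1 = −19·52 + 23·43
So 43·(23) ≡ 1 (mod 52), giving 43⁻¹ ≡ 23.
x ≡ 43⁻¹·25 ≡ 23·25 ≡ 3 (mod 52).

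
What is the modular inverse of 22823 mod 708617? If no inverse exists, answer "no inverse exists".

168810

Extended Euclidean algorithm:
708617 = 31*22823 + 1104
22823 = 20*1104 + 743
1104 = 1*743 + 361
743 = 2*361 + 21
361 = 17*21 + 4
21 = 5*4 + 1
4 = 4*1 + 0
The gcd is 1. Working backward:
1 = 21 − 5·4
1 = −5·361 + 86·21
1 = 86·743 − 177·361
1 = −177·1104 + 263·743
1 = 263·22823 − 5437·1104
1 = −5437·708617 + 168810·22823
So 22823·168810 ≡ 1 (mod 708617).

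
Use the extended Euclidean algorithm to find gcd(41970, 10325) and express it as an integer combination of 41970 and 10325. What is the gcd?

5

Apply Euclid's algorithm to 41970 and 10325:
41970 = 4×10325 + 670
10325 = 15×670 + 275
670 = 2×275 + 120
275 = 2×120 + 35
120 = 3×35 + 15
35 = 2×15 + 5
15 = 3×5 + 0
gcd(41970, 10325) = 5.
Back-substituting:
5 = 35 − 2·15
5 = −2·120 + 7·35
5 = 7·275 − 16·120
5 = −16·670 + 39·275
5 = 39·10325 − 601·670
5 = −601·41970 + 2443·10325
So 5 = (-601)·41970 + (2443)·10325.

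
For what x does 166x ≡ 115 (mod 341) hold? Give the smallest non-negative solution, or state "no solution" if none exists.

126

First find gcd(166, 341):
341 = 2*166 + 9
166 = 18*9 + 4
9 = 2*4 + 1
4 = 4*1 + 0
gcd = 1, so a unique solution mod 341 exists.
Back-substitute for the Bézout coefficients:
1 = 9 − 2·4
1 = −2·166 + 37·9
1 = 37·341 − 76·166
So 166·(-76) ≡ 1 (mod 341), giving 166⁻¹ ≡ 265.
x ≡ 166⁻¹·115 ≡ 265·115 ≡ 126 (mod 341).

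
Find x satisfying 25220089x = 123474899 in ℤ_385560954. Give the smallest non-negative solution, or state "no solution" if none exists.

First find gcd(25220089, 385560954):
385560954 = 15·25220089 + 7259619
25220089 = 3·7259619 + 3441232
7259619 = 2·3441232 + 377155
3441232 = 9·377155 + 46837
377155 = 8·46837 + 2459
46837 = 19·2459 + 116
2459 = 21·116 + 23
116 = 5·23 + 1
23 = 23·1 + 0
gcd = 1, so a unique solution mod 385560954 exists.
Back-substitute for the Bézout coefficients:
1 = 116 − 5·23
1 = −5·2459 + 106·116
1 = 106·46837 − 2019·2459
1 = −2019·377155 + 16258·46837
1 = 16258·3441232 − 148341·377155
1 = −148341·7259619 + 312940·3441232
1 = 312940·25220089 − 1087161·7259619
1 = −1087161·385560954 + 16620355·25220089
So 25220089·(16620355) ≡ 1 (mod 385560954), giving 25220089⁻¹ ≡ 16620355.
x ≡ 25220089⁻¹·123474899 ≡ 16620355·123474899 ≡ 282184895 (mod 385560954).

282184895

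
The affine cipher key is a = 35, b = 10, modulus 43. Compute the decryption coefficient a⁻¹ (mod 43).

16

Apply the Euclidean algorithm to 43 and 35:
43 = 1*35 + 8
35 = 4*8 + 3
8 = 2*3 + 2
3 = 1*2 + 1
2 = 2*1 + 0
Since gcd(35, 43) = 1, back-substitute to write 1 as a combination:
1 = 3 − 2
1 = −8 + 3·3
1 = 3·35 − 13·8
1 = −13·43 + 16·35
So 35·16 ≡ 1 (mod 43).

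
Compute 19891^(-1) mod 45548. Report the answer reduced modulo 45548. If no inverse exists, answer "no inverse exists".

1335

Run Euclid on (45548, 19891):
45548 = 2*19891 + 5766
19891 = 3*5766 + 2593
5766 = 2*2593 + 580
2593 = 4*580 + 273
580 = 2*273 + 34
273 = 8*34 + 1
34 = 34*1 + 0
gcd = 1, so the inverse exists. Back-substitute:
1 = 273 − 8·34
1 = −8·580 + 17·273
1 = 17·2593 − 76·580
1 = −76·5766 + 169·2593
1 = 169·19891 − 583·5766
1 = −583·45548 + 1335·19891
So 19891·1335 ≡ 1 (mod 45548).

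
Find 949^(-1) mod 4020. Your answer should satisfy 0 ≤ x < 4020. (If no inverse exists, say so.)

1669

Apply the Euclidean algorithm to 4020 and 949:
4020 = 4·949 + 224
949 = 4·224 + 53
224 = 4·53 + 12
53 = 4·12 + 5
12 = 2·5 + 2
5 = 2·2 + 1
2 = 2·1 + 0
gcd = 1, so the inverse exists. Back-substitute:
1 = 5 − 2·2
1 = −2·12 + 5·5
1 = 5·53 − 22·12
1 = −22·224 + 93·53
1 = 93·949 − 394·224
1 = −394·4020 + 1669·949
So 949·1669 ≡ 1 (mod 4020).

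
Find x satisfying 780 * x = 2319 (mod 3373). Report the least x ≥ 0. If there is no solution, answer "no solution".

First find gcd(780, 3373):
3373 = 4×780 + 253
780 = 3×253 + 21
253 = 12×21 + 1
21 = 21×1 + 0
gcd = 1, so a unique solution mod 3373 exists.
Back-substitute for the Bézout coefficients:
1 = 253 − 12·21
1 = −12·780 + 37·253
1 = 37·3373 − 160·780
So 780·(-160) ≡ 1 (mod 3373), giving 780⁻¹ ≡ 3213.
x ≡ 780⁻¹·2319 ≡ 3213·2319 ≡ 3363 (mod 3373).

3363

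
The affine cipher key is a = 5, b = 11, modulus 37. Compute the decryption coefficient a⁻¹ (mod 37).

Apply the Euclidean algorithm to 37 and 5:
37 = 7·5 + 2
5 = 2·2 + 1
2 = 2·1 + 0
Since gcd(5, 37) = 1, back-substitute to write 1 as a combination:
1 = 5 − 2·2
1 = −2·37 + 15·5
So 5·15 ≡ 1 (mod 37).

15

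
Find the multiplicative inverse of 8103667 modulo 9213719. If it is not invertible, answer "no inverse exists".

227618

Extended Euclidean algorithm:
9213719 = 1·8103667 + 1110052
8103667 = 7·1110052 + 333303
1110052 = 3·333303 + 110143
333303 = 3·110143 + 2874
110143 = 38·2874 + 931
2874 = 3·931 + 81
931 = 11·81 + 40
81 = 2·40 + 1
40 = 40·1 + 0
Since gcd(8103667, 9213719) = 1, back-substitute to write 1 as a combination:
1 = 81 − 2·40
1 = −2·931 + 23·81
1 = 23·2874 − 71·931
1 = −71·110143 + 2721·2874
1 = 2721·333303 − 8234·110143
1 = −8234·1110052 + 27423·333303
1 = 27423·8103667 − 200195·1110052
1 = −200195·9213719 + 227618·8103667
So 8103667·227618 ≡ 1 (mod 9213719).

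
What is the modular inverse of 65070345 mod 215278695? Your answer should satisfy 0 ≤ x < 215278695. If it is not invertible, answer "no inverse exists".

Euclidean algorithm on 215278695, 65070345:
215278695 = 3×65070345 + 20067660
65070345 = 3×20067660 + 4867365
20067660 = 4×4867365 + 598200
4867365 = 8×598200 + 81765
598200 = 7×81765 + 25845
81765 = 3×25845 + 4230
25845 = 6×4230 + 465
4230 = 9×465 + 45
465 = 10×45 + 15
45 = 3×15 + 0
Since gcd = 15 > 1, 65070345 is not a unit mod 215278695.

no inverse exists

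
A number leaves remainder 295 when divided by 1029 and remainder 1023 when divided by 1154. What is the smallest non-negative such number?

Write x = 295 + 1029·k. Then 1029·k ≡ 1023 − 295 ≡ 728 (mod 1154).
Need 1029⁻¹ mod 1154. Extended Euclid on (1154, 1029):
1154 = 1·1029 + 125
1029 = 8·125 + 29
125 = 4·29 + 9
29 = 3·9 + 2
9 = 4·2 + 1
2 = 2·1 + 0
Back-substitute:
1 = 9 − 4·2
1 = −4·29 + 13·9
1 = 13·125 − 56·29
1 = −56·1029 + 461·125
1 = 461·1154 − 517·1029
1029⁻¹ ≡ 637 (mod 1154), so k ≡ 637·728 ≡ 982 (mod 1154).
x = 295 + 1029·982 = 1010773.

1010773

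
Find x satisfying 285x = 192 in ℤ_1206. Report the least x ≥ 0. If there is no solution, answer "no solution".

First find gcd(285, 1206):
1206 = 4·285 + 66
285 = 4·66 + 21
66 = 3·21 + 3
21 = 7·3 + 0
gcd = 3 and 3 | 192, so solutions exist. Divide through by 3: 95x ≡ 64 (mod 402).
Now find 95⁻¹ mod 402:
402 = 4·95 + 22
95 = 4·22 + 7
22 = 3·7 + 1
7 = 7·1 + 0
Back-substitute:
1 = 22 − 3·7
1 = −3·95 + 13·22
1 = 13·402 − 55·95
So 95·(-55) ≡ 1 (mod 402), i.e. 95⁻¹ ≡ 347.
Then x ≡ 347·64 ≡ 98 (mod 402); the smallest non-negative solution is x = 98.

98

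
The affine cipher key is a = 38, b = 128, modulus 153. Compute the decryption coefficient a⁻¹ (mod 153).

Apply the Euclidean algorithm to 153 and 38:
153 = 4*38 + 1
38 = 38*1 + 0
gcd = 1, so the inverse exists. Back-substitute:
1 = 153 − 4·38
So 38·(-4) ≡ 1 (mod 153), and -4 ≡ 149 (mod 153).

149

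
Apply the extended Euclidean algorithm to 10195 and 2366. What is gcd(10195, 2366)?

Euclidean algorithm:
10195 = 4*2366 + 731
2366 = 3*731 + 173
731 = 4*173 + 39
173 = 4*39 + 17
39 = 2*17 + 5
17 = 3*5 + 2
5 = 2*2 + 1
2 = 2*1 + 0
gcd(10195, 2366) = 1.
Back-substituting:
1 = 5 − 2·2
1 = −2·17 + 7·5
1 = 7·39 − 16·17
1 = −16·173 + 71·39
1 = 71·731 − 300·173
1 = −300·2366 + 971·731
1 = 971·10195 − 4184·2366
So 1 = (971)·10195 + (-4184)·2366.

1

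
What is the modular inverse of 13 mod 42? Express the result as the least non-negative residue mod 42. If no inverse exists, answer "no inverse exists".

13

gcd(42, 13) by repeated division:
42 = 3*13 + 3
13 = 4*3 + 1
3 = 3*1 + 0
Since gcd(13, 42) = 1, back-substitute to write 1 as a combination:
1 = 13 − 4·3
1 = −4·42 + 13·13
So 13·13 ≡ 1 (mod 42).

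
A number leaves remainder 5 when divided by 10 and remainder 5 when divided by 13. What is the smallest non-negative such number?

Write x = 5 + 10·k. Then 10·k ≡ 5 − 5 ≡ 0 (mod 13).
Need 10⁻¹ mod 13. Extended Euclid on (13, 10):
13 = 1*10 + 3
10 = 3*3 + 1
3 = 3*1 + 0
Back-substitute:
1 = 10 − 3·3
1 = −3·13 + 4·10
10⁻¹ ≡ 4 (mod 13), so k ≡ 4·0 ≡ 0 (mod 13).
x = 5 + 10·0 = 5.

5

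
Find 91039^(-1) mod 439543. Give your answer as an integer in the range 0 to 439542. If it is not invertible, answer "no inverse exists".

Compute gcd(91039, 439543):
439543 = 4·91039 + 75387
91039 = 1·75387 + 15652
75387 = 4·15652 + 12779
15652 = 1·12779 + 2873
12779 = 4·2873 + 1287
2873 = 2·1287 + 299
1287 = 4·299 + 91
299 = 3·91 + 26
91 = 3·26 + 13
26 = 2·13 + 0
Since gcd = 13 > 1, 91039 is not a unit mod 439543.

no inverse exists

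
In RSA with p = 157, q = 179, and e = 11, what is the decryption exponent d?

20195

φ(n) = (p−1)(q−1) = 156·178 = 27768.
Need d with 11·d ≡ 1 (mod 27768). Apply the extended Euclidean algorithm:
27768 = 2524*11 + 4
11 = 2*4 + 3
4 = 1*3 + 1
3 = 3*1 + 0
Back-substitute:
1 = 4 − 3
1 = −11 + 3·4
1 = 3·27768 − 7573·11
So 11·(-7573) ≡ 1 (mod 27768), hence d ≡ -7573 ≡ 20195 (mod 27768).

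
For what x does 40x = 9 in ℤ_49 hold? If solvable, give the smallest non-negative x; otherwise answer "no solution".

First find gcd(40, 49):
49 = 1·40 + 9
40 = 4·9 + 4
9 = 2·4 + 1
4 = 4·1 + 0
gcd = 1, so a unique solution mod 49 exists.
Back-substitute for the Bézout coefficients:
1 = 9 − 2·4
1 = −2·40 + 9·9
1 = 9·49 − 11·40
So 40·(-11) ≡ 1 (mod 49), giving 40⁻¹ ≡ 38.
x ≡ 40⁻¹·9 ≡ 38·9 ≡ 48 (mod 49).

48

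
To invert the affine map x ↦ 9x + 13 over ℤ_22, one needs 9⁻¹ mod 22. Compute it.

5

Run Euclid on (22, 9):
22 = 2×9 + 4
9 = 2×4 + 1
4 = 4×1 + 0
gcd = 1, so the inverse exists. Back-substitute:
1 = 9 − 2·4
1 = −2·22 + 5·9
So 9·5 ≡ 1 (mod 22).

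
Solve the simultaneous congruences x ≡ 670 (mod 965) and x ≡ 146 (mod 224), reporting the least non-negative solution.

Write x = 670 + 965·k. Then 965·k ≡ 146 − 670 ≡ 148 (mod 224).
Need 965⁻¹ mod 224. Extended Euclid on (224, 69):
224 = 3*69 + 17
69 = 4*17 + 1
17 = 17*1 + 0
Back-substitute:
1 = 69 − 4·17
1 = −4·224 + 13·69
965⁻¹ ≡ 13 (mod 224), so k ≡ 13·148 ≡ 132 (mod 224).
x = 670 + 965·132 = 128050.

128050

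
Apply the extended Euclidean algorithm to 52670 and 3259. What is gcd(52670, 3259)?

Repeated division:
52670 = 16*3259 + 526
3259 = 6*526 + 103
526 = 5*103 + 11
103 = 9*11 + 4
11 = 2*4 + 3
4 = 1*3 + 1
3 = 3*1 + 0
gcd(52670, 3259) = 1.
Working backward:
1 = 4 − 3
1 = −11 + 3·4
1 = 3·103 − 28·11
1 = −28·526 + 143·103
1 = 143·3259 − 886·526
1 = −886·52670 + 14319·3259
So 1 = (-886)·52670 + (14319)·3259.

1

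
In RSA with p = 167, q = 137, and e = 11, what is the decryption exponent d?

16419

φ(n) = (p−1)(q−1) = 166·136 = 22576.
Need d with 11·d ≡ 1 (mod 22576). Apply the extended Euclidean algorithm:
22576 = 2052·11 + 4
11 = 2·4 + 3
4 = 1·3 + 1
3 = 3·1 + 0
Back-substitute:
1 = 4 − 3
1 = −11 + 3·4
1 = 3·22576 − 6157·11
So 11·(-6157) ≡ 1 (mod 22576), hence d ≡ -6157 ≡ 16419 (mod 22576).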